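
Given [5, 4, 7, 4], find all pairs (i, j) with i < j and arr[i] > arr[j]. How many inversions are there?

Finding inversions in [5, 4, 7, 4]:

(0, 1): arr[0]=5 > arr[1]=4
(0, 3): arr[0]=5 > arr[3]=4
(2, 3): arr[2]=7 > arr[3]=4

Total inversions: 3

The array has 3 inversion(s): (0,1), (0,3), (2,3). Each pair (i,j) satisfies i < j and arr[i] > arr[j].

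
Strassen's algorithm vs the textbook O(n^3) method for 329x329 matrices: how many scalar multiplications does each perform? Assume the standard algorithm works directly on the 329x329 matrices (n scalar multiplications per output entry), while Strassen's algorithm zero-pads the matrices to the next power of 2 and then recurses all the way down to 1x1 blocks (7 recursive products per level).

Matrix multiplication for 329x329 matrices:

Strassen's algorithm requires power-of-2 dimensions. Pad 329x329 to 512x512 (next power of 2).

Standard algorithm: 329^3 = 35611289 multiplications
Strassen's algorithm: 7^(log2(512)) = 7^9 = 40353607 multiplications
Difference: 35611289 - 40353607 = -4742318 (Strassen uses MORE here due to padding overhead — for small or just-over-power-of-2 n, padding can outweigh the per-level savings)

Standard: 35611289 multiplications (329^3). Strassen: 40353607 multiplications (7^9, after padding to 512x512). Strassen reduces 8 recursive multiplications to 7 at each level.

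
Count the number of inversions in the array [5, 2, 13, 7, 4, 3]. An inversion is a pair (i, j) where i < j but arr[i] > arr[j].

Finding inversions in [5, 2, 13, 7, 4, 3]:

(0, 1): arr[0]=5 > arr[1]=2
(0, 4): arr[0]=5 > arr[4]=4
(0, 5): arr[0]=5 > arr[5]=3
(2, 3): arr[2]=13 > arr[3]=7
(2, 4): arr[2]=13 > arr[4]=4
(2, 5): arr[2]=13 > arr[5]=3
(3, 4): arr[3]=7 > arr[4]=4
(3, 5): arr[3]=7 > arr[5]=3
(4, 5): arr[4]=4 > arr[5]=3

Total inversions: 9

The array has 9 inversion(s): (0,1), (0,4), (0,5), (2,3), (2,4), (2,5), (3,4), (3,5), (4,5). Each pair (i,j) satisfies i < j and arr[i] > arr[j].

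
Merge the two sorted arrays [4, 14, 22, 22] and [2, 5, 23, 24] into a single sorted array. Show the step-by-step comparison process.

Merging process:

Compare 4 vs 2: take 2 from right. Merged: [2]
Compare 4 vs 5: take 4 from left. Merged: [2, 4]
Compare 14 vs 5: take 5 from right. Merged: [2, 4, 5]
Compare 14 vs 23: take 14 from left. Merged: [2, 4, 5, 14]
Compare 22 vs 23: take 22 from left. Merged: [2, 4, 5, 14, 22]
Compare 22 vs 23: take 22 from left. Merged: [2, 4, 5, 14, 22, 22]
Append remaining from right: [23, 24]. Merged: [2, 4, 5, 14, 22, 22, 23, 24]

Final merged array: [2, 4, 5, 14, 22, 22, 23, 24]
Total comparisons: 6

The merged array is [2, 4, 5, 14, 22, 22, 23, 24], requiring 6 comparisons. The merge step runs in O(n) time where n is the total number of elements.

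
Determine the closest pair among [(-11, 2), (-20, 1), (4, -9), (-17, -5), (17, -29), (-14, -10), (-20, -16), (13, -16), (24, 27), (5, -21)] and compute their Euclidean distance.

Computing all pairwise distances among 10 points:

d((-11, 2), (-20, 1)) = 9.0554
d((-11, 2), (4, -9)) = 18.6011
d((-11, 2), (-17, -5)) = 9.2195
d((-11, 2), (17, -29)) = 41.7732
d((-11, 2), (-14, -10)) = 12.3693
d((-11, 2), (-20, -16)) = 20.1246
d((-11, 2), (13, -16)) = 30.0
d((-11, 2), (24, 27)) = 43.0116
d((-11, 2), (5, -21)) = 28.0179
d((-20, 1), (4, -9)) = 26.0
d((-20, 1), (-17, -5)) = 6.7082
d((-20, 1), (17, -29)) = 47.634
d((-20, 1), (-14, -10)) = 12.53
d((-20, 1), (-20, -16)) = 17.0
d((-20, 1), (13, -16)) = 37.1214
d((-20, 1), (24, 27)) = 51.1077
d((-20, 1), (5, -21)) = 33.3017
d((4, -9), (-17, -5)) = 21.3776
d((4, -9), (17, -29)) = 23.8537
d((4, -9), (-14, -10)) = 18.0278
d((4, -9), (-20, -16)) = 25.0
d((4, -9), (13, -16)) = 11.4018
d((4, -9), (24, 27)) = 41.1825
d((4, -9), (5, -21)) = 12.0416
d((-17, -5), (17, -29)) = 41.6173
d((-17, -5), (-14, -10)) = 5.831 <-- minimum
d((-17, -5), (-20, -16)) = 11.4018
d((-17, -5), (13, -16)) = 31.9531
d((-17, -5), (24, 27)) = 52.0096
d((-17, -5), (5, -21)) = 27.2029
d((17, -29), (-14, -10)) = 36.3593
d((17, -29), (-20, -16)) = 39.2173
d((17, -29), (13, -16)) = 13.6015
d((17, -29), (24, 27)) = 56.4358
d((17, -29), (5, -21)) = 14.4222
d((-14, -10), (-20, -16)) = 8.4853
d((-14, -10), (13, -16)) = 27.6586
d((-14, -10), (24, 27)) = 53.0377
d((-14, -10), (5, -21)) = 21.9545
d((-20, -16), (13, -16)) = 33.0
d((-20, -16), (24, 27)) = 61.5224
d((-20, -16), (5, -21)) = 25.4951
d((13, -16), (24, 27)) = 44.3847
d((13, -16), (5, -21)) = 9.434
d((24, 27), (5, -21)) = 51.6236

Closest pair: (-17, -5) and (-14, -10) with distance 5.831

The closest pair is (-17, -5) and (-14, -10) with Euclidean distance 5.831. For 10 points, brute-force pairwise comparison is shown above. For large n, the divide-and-conquer algorithm (sort by x, recurse on halves, check the dividing strip) achieves O(n log n).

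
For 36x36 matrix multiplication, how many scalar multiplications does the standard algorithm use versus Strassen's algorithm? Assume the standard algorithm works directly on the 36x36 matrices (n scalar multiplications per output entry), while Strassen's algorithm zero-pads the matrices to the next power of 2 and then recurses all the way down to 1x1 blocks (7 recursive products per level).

Matrix multiplication for 36x36 matrices:

Strassen's algorithm requires power-of-2 dimensions. Pad 36x36 to 64x64 (next power of 2).

Standard algorithm: 36^3 = 46656 multiplications
Strassen's algorithm: 7^(log2(64)) = 7^6 = 117649 multiplications
Difference: 46656 - 117649 = -70993 (Strassen uses MORE here due to padding overhead — for small or just-over-power-of-2 n, padding can outweigh the per-level savings)

Standard: 46656 multiplications (36^3). Strassen: 117649 multiplications (7^6, after padding to 64x64). Strassen reduces 8 recursive multiplications to 7 at each level.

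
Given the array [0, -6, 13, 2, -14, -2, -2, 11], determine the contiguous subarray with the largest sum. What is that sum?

Using Kadane's algorithm on [0, -6, 13, 2, -14, -2, -2, 11]:

Scanning through the array:
Position 1 (value -6): max_ending_here = -6, max_so_far = 0
Position 2 (value 13): max_ending_here = 13, max_so_far = 13
Position 3 (value 2): max_ending_here = 15, max_so_far = 15
Position 4 (value -14): max_ending_here = 1, max_so_far = 15
Position 5 (value -2): max_ending_here = -1, max_so_far = 15
Position 6 (value -2): max_ending_here = -2, max_so_far = 15
Position 7 (value 11): max_ending_here = 11, max_so_far = 15

Maximum subarray: [13, 2]
Maximum sum: 15

The maximum subarray is [13, 2] with sum 15. This subarray runs from index 2 to index 3.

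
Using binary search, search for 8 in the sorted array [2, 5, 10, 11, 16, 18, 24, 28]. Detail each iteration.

Binary search for 8 in [2, 5, 10, 11, 16, 18, 24, 28]:

lo=0, hi=7, mid=3, arr[mid]=11 -> 11 > 8, search left half
lo=0, hi=2, mid=1, arr[mid]=5 -> 5 < 8, search right half
lo=2, hi=2, mid=2, arr[mid]=10 -> 10 > 8, search left half
lo=2 > hi=1, target 8 not found

Binary search determines that 8 is not in the array after 3 comparisons. The search space was exhausted without finding the target.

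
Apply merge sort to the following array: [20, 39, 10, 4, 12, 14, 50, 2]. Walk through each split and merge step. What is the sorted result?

Merge sort trace:

Split: [20, 39, 10, 4, 12, 14, 50, 2] -> [20, 39, 10, 4] and [12, 14, 50, 2]
  Split: [20, 39, 10, 4] -> [20, 39] and [10, 4]
    Split: [20, 39] -> [20] and [39]
    Merge: [20] + [39] -> [20, 39]
    Split: [10, 4] -> [10] and [4]
    Merge: [10] + [4] -> [4, 10]
  Merge: [20, 39] + [4, 10] -> [4, 10, 20, 39]
  Split: [12, 14, 50, 2] -> [12, 14] and [50, 2]
    Split: [12, 14] -> [12] and [14]
    Merge: [12] + [14] -> [12, 14]
    Split: [50, 2] -> [50] and [2]
    Merge: [50] + [2] -> [2, 50]
  Merge: [12, 14] + [2, 50] -> [2, 12, 14, 50]
Merge: [4, 10, 20, 39] + [2, 12, 14, 50] -> [2, 4, 10, 12, 14, 20, 39, 50]

Final sorted array: [2, 4, 10, 12, 14, 20, 39, 50]

The merge sort proceeds by recursively splitting the array and merging sorted halves.
After all merges, the sorted array is [2, 4, 10, 12, 14, 20, 39, 50].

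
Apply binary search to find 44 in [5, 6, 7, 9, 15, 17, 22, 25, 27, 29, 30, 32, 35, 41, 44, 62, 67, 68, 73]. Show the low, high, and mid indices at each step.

Binary search for 44 in [5, 6, 7, 9, 15, 17, 22, 25, 27, 29, 30, 32, 35, 41, 44, 62, 67, 68, 73]:

lo=0, hi=18, mid=9, arr[mid]=29 -> 29 < 44, search right half
lo=10, hi=18, mid=14, arr[mid]=44 -> Found target at index 14!

Binary search finds 44 at index 14 after 2 comparisons. The search repeatedly halves the search space by comparing with the middle element.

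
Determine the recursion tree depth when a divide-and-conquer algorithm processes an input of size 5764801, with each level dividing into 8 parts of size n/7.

For divide and conquer with division factor 7:

Problem sizes at each level:
Level 0: 5764801
Level 1: 823543
Level 2: 117649
Level 3: 16807
Level 4: 2401
Level 5: 343
Level 6: 49
Level 7: 7
Level 8: 1

The root is level 0 and the size-1 base case is level 8 (the tree spans levels 0 through 8, i.e. 9 levels counting the root), so the depth is the number of divisions: log_7(5764801) = 8

The recursion tree depth is log_7(5764801) = 8. At each level, the problem size is divided by 7, so it takes 8 divisions to reduce to a base case of size 1. The algorithm makes 8 recursive calls at each level.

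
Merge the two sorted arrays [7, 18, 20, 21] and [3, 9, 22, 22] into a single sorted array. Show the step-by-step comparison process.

Merging process:

Compare 7 vs 3: take 3 from right. Merged: [3]
Compare 7 vs 9: take 7 from left. Merged: [3, 7]
Compare 18 vs 9: take 9 from right. Merged: [3, 7, 9]
Compare 18 vs 22: take 18 from left. Merged: [3, 7, 9, 18]
Compare 20 vs 22: take 20 from left. Merged: [3, 7, 9, 18, 20]
Compare 21 vs 22: take 21 from left. Merged: [3, 7, 9, 18, 20, 21]
Append remaining from right: [22, 22]. Merged: [3, 7, 9, 18, 20, 21, 22, 22]

Final merged array: [3, 7, 9, 18, 20, 21, 22, 22]
Total comparisons: 6

The merged array is [3, 7, 9, 18, 20, 21, 22, 22], requiring 6 comparisons. The merge step runs in O(n) time where n is the total number of elements.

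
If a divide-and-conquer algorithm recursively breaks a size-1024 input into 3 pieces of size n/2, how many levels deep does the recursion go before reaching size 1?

For divide and conquer with division factor 2:

Problem sizes at each level:
Level 0: 1024
Level 1: 512
Level 2: 256
Level 3: 128
Level 4: 64
Level 5: 32
Level 6: 16
Level 7: 8
Level 8: 4
Level 9: 2
Level 10: 1

The root is level 0 and the size-1 base case is level 10 (the tree spans levels 0 through 10, i.e. 11 levels counting the root), so the depth is the number of divisions: log_2(1024) = 10

The recursion tree depth is log_2(1024) = 10. At each level, the problem size is divided by 2, so it takes 10 divisions to reduce to a base case of size 1. The algorithm makes 3 recursive calls at each level.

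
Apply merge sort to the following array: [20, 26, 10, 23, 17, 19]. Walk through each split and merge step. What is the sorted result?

Merge sort trace:

Split: [20, 26, 10, 23, 17, 19] -> [20, 26, 10] and [23, 17, 19]
  Split: [20, 26, 10] -> [20] and [26, 10]
    Split: [26, 10] -> [26] and [10]
    Merge: [26] + [10] -> [10, 26]
  Merge: [20] + [10, 26] -> [10, 20, 26]
  Split: [23, 17, 19] -> [23] and [17, 19]
    Split: [17, 19] -> [17] and [19]
    Merge: [17] + [19] -> [17, 19]
  Merge: [23] + [17, 19] -> [17, 19, 23]
Merge: [10, 20, 26] + [17, 19, 23] -> [10, 17, 19, 20, 23, 26]

Final sorted array: [10, 17, 19, 20, 23, 26]

The merge sort proceeds by recursively splitting the array and merging sorted halves.
After all merges, the sorted array is [10, 17, 19, 20, 23, 26].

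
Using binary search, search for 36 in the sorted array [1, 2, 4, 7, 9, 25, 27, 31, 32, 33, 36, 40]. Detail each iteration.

Binary search for 36 in [1, 2, 4, 7, 9, 25, 27, 31, 32, 33, 36, 40]:

lo=0, hi=11, mid=5, arr[mid]=25 -> 25 < 36, search right half
lo=6, hi=11, mid=8, arr[mid]=32 -> 32 < 36, search right half
lo=9, hi=11, mid=10, arr[mid]=36 -> Found target at index 10!

Binary search finds 36 at index 10 after 3 comparisons. The search repeatedly halves the search space by comparing with the middle element.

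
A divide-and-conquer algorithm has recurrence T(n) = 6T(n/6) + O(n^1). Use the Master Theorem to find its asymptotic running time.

Master Theorem for T(n) = 6T(n/6) + O(n^1):

a = 6, b = 6, c = 1
log_b(a) = log_6(6) = 1.0000

Case 2: c = 1 = log_6(6) = 1.0000
T(n) = O(n^1 log n) = O(n log n)

For T(n) = 6T(n/6) + O(n^1): log_6(6) = 1.0000. This is Case 2 of the Master Theorem (c = log_b(a), equal work at all levels), giving O(n log n).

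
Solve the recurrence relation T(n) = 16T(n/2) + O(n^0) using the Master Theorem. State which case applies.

Master Theorem for T(n) = 16T(n/2) + O(n^0):

a = 16, b = 2, c = 0
log_b(a) = log_2(16) = 4.0000

Case 1: c = 0 < log_2(16) = 4.0000
T(n) = O(n^(log_2 16)) = O(n^4)

For T(n) = 16T(n/2) + O(n^0): log_2(16) = 4.0000. This is Case 1 of the Master Theorem (c < log_b(a), work dominated by leaves), giving O(n^4).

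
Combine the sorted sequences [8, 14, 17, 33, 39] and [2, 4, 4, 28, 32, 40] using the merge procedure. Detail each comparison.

Merging process:

Compare 8 vs 2: take 2 from right. Merged: [2]
Compare 8 vs 4: take 4 from right. Merged: [2, 4]
Compare 8 vs 4: take 4 from right. Merged: [2, 4, 4]
Compare 8 vs 28: take 8 from left. Merged: [2, 4, 4, 8]
Compare 14 vs 28: take 14 from left. Merged: [2, 4, 4, 8, 14]
Compare 17 vs 28: take 17 from left. Merged: [2, 4, 4, 8, 14, 17]
Compare 33 vs 28: take 28 from right. Merged: [2, 4, 4, 8, 14, 17, 28]
Compare 33 vs 32: take 32 from right. Merged: [2, 4, 4, 8, 14, 17, 28, 32]
Compare 33 vs 40: take 33 from left. Merged: [2, 4, 4, 8, 14, 17, 28, 32, 33]
Compare 39 vs 40: take 39 from left. Merged: [2, 4, 4, 8, 14, 17, 28, 32, 33, 39]
Append remaining from right: [40]. Merged: [2, 4, 4, 8, 14, 17, 28, 32, 33, 39, 40]

Final merged array: [2, 4, 4, 8, 14, 17, 28, 32, 33, 39, 40]
Total comparisons: 10

The merged array is [2, 4, 4, 8, 14, 17, 28, 32, 33, 39, 40], requiring 10 comparisons. The merge step runs in O(n) time where n is the total number of elements.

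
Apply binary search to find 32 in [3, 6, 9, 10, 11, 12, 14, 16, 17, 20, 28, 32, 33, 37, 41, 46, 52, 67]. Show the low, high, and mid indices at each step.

Binary search for 32 in [3, 6, 9, 10, 11, 12, 14, 16, 17, 20, 28, 32, 33, 37, 41, 46, 52, 67]:

lo=0, hi=17, mid=8, arr[mid]=17 -> 17 < 32, search right half
lo=9, hi=17, mid=13, arr[mid]=37 -> 37 > 32, search left half
lo=9, hi=12, mid=10, arr[mid]=28 -> 28 < 32, search right half
lo=11, hi=12, mid=11, arr[mid]=32 -> Found target at index 11!

Binary search finds 32 at index 11 after 4 comparisons. The search repeatedly halves the search space by comparing with the middle element.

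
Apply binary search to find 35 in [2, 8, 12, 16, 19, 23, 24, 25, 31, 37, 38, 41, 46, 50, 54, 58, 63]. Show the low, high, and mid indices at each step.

Binary search for 35 in [2, 8, 12, 16, 19, 23, 24, 25, 31, 37, 38, 41, 46, 50, 54, 58, 63]:

lo=0, hi=16, mid=8, arr[mid]=31 -> 31 < 35, search right half
lo=9, hi=16, mid=12, arr[mid]=46 -> 46 > 35, search left half
lo=9, hi=11, mid=10, arr[mid]=38 -> 38 > 35, search left half
lo=9, hi=9, mid=9, arr[mid]=37 -> 37 > 35, search left half
lo=9 > hi=8, target 35 not found

Binary search determines that 35 is not in the array after 4 comparisons. The search space was exhausted without finding the target.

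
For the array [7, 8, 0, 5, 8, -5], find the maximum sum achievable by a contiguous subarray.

Using Kadane's algorithm on [7, 8, 0, 5, 8, -5]:

Scanning through the array:
Position 1 (value 8): max_ending_here = 15, max_so_far = 15
Position 2 (value 0): max_ending_here = 15, max_so_far = 15
Position 3 (value 5): max_ending_here = 20, max_so_far = 20
Position 4 (value 8): max_ending_here = 28, max_so_far = 28
Position 5 (value -5): max_ending_here = 23, max_so_far = 28

Maximum subarray: [7, 8, 0, 5, 8]
Maximum sum: 28

The maximum subarray is [7, 8, 0, 5, 8] with sum 28. This subarray runs from index 0 to index 4.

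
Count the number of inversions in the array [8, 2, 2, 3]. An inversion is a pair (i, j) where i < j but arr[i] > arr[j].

Finding inversions in [8, 2, 2, 3]:

(0, 1): arr[0]=8 > arr[1]=2
(0, 2): arr[0]=8 > arr[2]=2
(0, 3): arr[0]=8 > arr[3]=3

Total inversions: 3

The array has 3 inversion(s): (0,1), (0,2), (0,3). Each pair (i,j) satisfies i < j and arr[i] > arr[j].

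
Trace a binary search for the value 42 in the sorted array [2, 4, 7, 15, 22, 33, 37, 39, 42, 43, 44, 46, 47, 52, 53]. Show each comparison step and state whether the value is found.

Binary search for 42 in [2, 4, 7, 15, 22, 33, 37, 39, 42, 43, 44, 46, 47, 52, 53]:

lo=0, hi=14, mid=7, arr[mid]=39 -> 39 < 42, search right half
lo=8, hi=14, mid=11, arr[mid]=46 -> 46 > 42, search left half
lo=8, hi=10, mid=9, arr[mid]=43 -> 43 > 42, search left half
lo=8, hi=8, mid=8, arr[mid]=42 -> Found target at index 8!

Binary search finds 42 at index 8 after 4 comparisons. The search repeatedly halves the search space by comparing with the middle element.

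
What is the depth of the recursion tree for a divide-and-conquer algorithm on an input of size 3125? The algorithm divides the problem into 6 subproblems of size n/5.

For divide and conquer with division factor 5:

Problem sizes at each level:
Level 0: 3125
Level 1: 625
Level 2: 125
Level 3: 25
Level 4: 5
Level 5: 1

The root is level 0 and the size-1 base case is level 5 (the tree spans levels 0 through 5, i.e. 6 levels counting the root), so the depth is the number of divisions: log_5(3125) = 5

The recursion tree depth is log_5(3125) = 5. At each level, the problem size is divided by 5, so it takes 5 divisions to reduce to a base case of size 1. The algorithm makes 6 recursive calls at each level.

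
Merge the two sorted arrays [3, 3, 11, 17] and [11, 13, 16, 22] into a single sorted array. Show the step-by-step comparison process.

Merging process:

Compare 3 vs 11: take 3 from left. Merged: [3]
Compare 3 vs 11: take 3 from left. Merged: [3, 3]
Compare 11 vs 11: take 11 from left. Merged: [3, 3, 11]
Compare 17 vs 11: take 11 from right. Merged: [3, 3, 11, 11]
Compare 17 vs 13: take 13 from right. Merged: [3, 3, 11, 11, 13]
Compare 17 vs 16: take 16 from right. Merged: [3, 3, 11, 11, 13, 16]
Compare 17 vs 22: take 17 from left. Merged: [3, 3, 11, 11, 13, 16, 17]
Append remaining from right: [22]. Merged: [3, 3, 11, 11, 13, 16, 17, 22]

Final merged array: [3, 3, 11, 11, 13, 16, 17, 22]
Total comparisons: 7

The merged array is [3, 3, 11, 11, 13, 16, 17, 22], requiring 7 comparisons. The merge step runs in O(n) time where n is the total number of elements.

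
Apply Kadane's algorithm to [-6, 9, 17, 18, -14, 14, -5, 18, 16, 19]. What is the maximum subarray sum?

Using Kadane's algorithm on [-6, 9, 17, 18, -14, 14, -5, 18, 16, 19]:

Scanning through the array:
Position 1 (value 9): max_ending_here = 9, max_so_far = 9
Position 2 (value 17): max_ending_here = 26, max_so_far = 26
Position 3 (value 18): max_ending_here = 44, max_so_far = 44
Position 4 (value -14): max_ending_here = 30, max_so_far = 44
Position 5 (value 14): max_ending_here = 44, max_so_far = 44
Position 6 (value -5): max_ending_here = 39, max_so_far = 44
Position 7 (value 18): max_ending_here = 57, max_so_far = 57
Position 8 (value 16): max_ending_here = 73, max_so_far = 73
Position 9 (value 19): max_ending_here = 92, max_so_far = 92

Maximum subarray: [9, 17, 18, -14, 14, -5, 18, 16, 19]
Maximum sum: 92

The maximum subarray is [9, 17, 18, -14, 14, -5, 18, 16, 19] with sum 92. This subarray runs from index 1 to index 9.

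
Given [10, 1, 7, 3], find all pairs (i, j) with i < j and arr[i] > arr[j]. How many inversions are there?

Finding inversions in [10, 1, 7, 3]:

(0, 1): arr[0]=10 > arr[1]=1
(0, 2): arr[0]=10 > arr[2]=7
(0, 3): arr[0]=10 > arr[3]=3
(2, 3): arr[2]=7 > arr[3]=3

Total inversions: 4

The array has 4 inversion(s): (0,1), (0,2), (0,3), (2,3). Each pair (i,j) satisfies i < j and arr[i] > arr[j].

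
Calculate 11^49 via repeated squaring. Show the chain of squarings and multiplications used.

Computing 11^49 by squaring (build up from 11^1; each line after the first costs one multiplication):

11^1 = 11
11^2 = (11^1)^2 = 11^2 = 121
11^3 = 11 * 11^2 = 11 * 121 = 1331
11^6 = (11^3)^2 = 1331^2 = 1771561
11^12 = (11^6)^2 = 1771561^2 = 3138428376721
11^24 = (11^12)^2 = 3138428376721^2 = 9849732675807611094711841
11^48 = (11^24)^2 = 9849732675807611094711841^2 = 97017233784872162402203715694511008214034825609281
11^49 = 11 * 11^48 = 11 * 97017233784872162402203715694511008214034825609281 = 1067189571633593786424240872639621090354383081702091

Result: 1067189571633593786424240872639621090354383081702091
Multiplications needed: 7 (7 lines after 11^1)

11^49 = 1067189571633593786424240872639621090354383081702091. Using exponentiation by squaring, this requires 7 multiplications. The key idea: if the exponent is even, square the half-power; if odd, multiply by the base once.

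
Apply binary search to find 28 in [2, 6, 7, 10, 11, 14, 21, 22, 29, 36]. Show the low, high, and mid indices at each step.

Binary search for 28 in [2, 6, 7, 10, 11, 14, 21, 22, 29, 36]:

lo=0, hi=9, mid=4, arr[mid]=11 -> 11 < 28, search right half
lo=5, hi=9, mid=7, arr[mid]=22 -> 22 < 28, search right half
lo=8, hi=9, mid=8, arr[mid]=29 -> 29 > 28, search left half
lo=8 > hi=7, target 28 not found

Binary search determines that 28 is not in the array after 3 comparisons. The search space was exhausted without finding the target.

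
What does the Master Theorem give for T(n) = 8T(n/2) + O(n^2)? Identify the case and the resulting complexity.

Master Theorem for T(n) = 8T(n/2) + O(n^2):

a = 8, b = 2, c = 2
log_b(a) = log_2(8) = 3.0000

Case 1: c = 2 < log_2(8) = 3.0000
T(n) = O(n^(log_2 8)) = O(n^3)

For T(n) = 8T(n/2) + O(n^2): log_2(8) = 3.0000. This is Case 1 of the Master Theorem (c < log_b(a), work dominated by leaves), giving O(n^3).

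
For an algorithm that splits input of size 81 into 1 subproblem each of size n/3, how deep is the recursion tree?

For divide and conquer with division factor 3:

Problem sizes at each level:
Level 0: 81
Level 1: 27
Level 2: 9
Level 3: 3
Level 4: 1

The root is level 0 and the size-1 base case is level 4 (the tree spans levels 0 through 4, i.e. 5 levels counting the root), so the depth is the number of divisions: log_3(81) = 4

The recursion tree depth is log_3(81) = 4. At each level, the problem size is divided by 3, so it takes 4 divisions to reduce to a base case of size 1. The algorithm makes 1 recursive call at each level.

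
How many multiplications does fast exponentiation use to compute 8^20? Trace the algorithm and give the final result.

Computing 8^20 by squaring (build up from 8^1; each line after the first costs one multiplication):

8^1 = 8
8^2 = (8^1)^2 = 8^2 = 64
8^4 = (8^2)^2 = 64^2 = 4096
8^5 = 8 * 8^4 = 8 * 4096 = 32768
8^10 = (8^5)^2 = 32768^2 = 1073741824
8^20 = (8^10)^2 = 1073741824^2 = 1152921504606846976

Result: 1152921504606846976
Multiplications needed: 5 (5 lines after 8^1)

8^20 = 1152921504606846976. Using exponentiation by squaring, this requires 5 multiplications. The key idea: if the exponent is even, square the half-power; if odd, multiply by the base once.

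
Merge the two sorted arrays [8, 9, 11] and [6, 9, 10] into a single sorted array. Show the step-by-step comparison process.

Merging process:

Compare 8 vs 6: take 6 from right. Merged: [6]
Compare 8 vs 9: take 8 from left. Merged: [6, 8]
Compare 9 vs 9: take 9 from left. Merged: [6, 8, 9]
Compare 11 vs 9: take 9 from right. Merged: [6, 8, 9, 9]
Compare 11 vs 10: take 10 from right. Merged: [6, 8, 9, 9, 10]
Append remaining from left: [11]. Merged: [6, 8, 9, 9, 10, 11]

Final merged array: [6, 8, 9, 9, 10, 11]
Total comparisons: 5

The merged array is [6, 8, 9, 9, 10, 11], requiring 5 comparisons. The merge step runs in O(n) time where n is the total number of elements.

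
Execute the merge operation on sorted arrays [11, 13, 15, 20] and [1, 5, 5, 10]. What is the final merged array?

Merging process:

Compare 11 vs 1: take 1 from right. Merged: [1]
Compare 11 vs 5: take 5 from right. Merged: [1, 5]
Compare 11 vs 5: take 5 from right. Merged: [1, 5, 5]
Compare 11 vs 10: take 10 from right. Merged: [1, 5, 5, 10]
Append remaining from left: [11, 13, 15, 20]. Merged: [1, 5, 5, 10, 11, 13, 15, 20]

Final merged array: [1, 5, 5, 10, 11, 13, 15, 20]
Total comparisons: 4

The merged array is [1, 5, 5, 10, 11, 13, 15, 20], requiring 4 comparisons. The merge step runs in O(n) time where n is the total number of elements.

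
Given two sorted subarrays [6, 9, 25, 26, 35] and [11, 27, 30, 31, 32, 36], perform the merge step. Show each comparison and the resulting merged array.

Merging process:

Compare 6 vs 11: take 6 from left. Merged: [6]
Compare 9 vs 11: take 9 from left. Merged: [6, 9]
Compare 25 vs 11: take 11 from right. Merged: [6, 9, 11]
Compare 25 vs 27: take 25 from left. Merged: [6, 9, 11, 25]
Compare 26 vs 27: take 26 from left. Merged: [6, 9, 11, 25, 26]
Compare 35 vs 27: take 27 from right. Merged: [6, 9, 11, 25, 26, 27]
Compare 35 vs 30: take 30 from right. Merged: [6, 9, 11, 25, 26, 27, 30]
Compare 35 vs 31: take 31 from right. Merged: [6, 9, 11, 25, 26, 27, 30, 31]
Compare 35 vs 32: take 32 from right. Merged: [6, 9, 11, 25, 26, 27, 30, 31, 32]
Compare 35 vs 36: take 35 from left. Merged: [6, 9, 11, 25, 26, 27, 30, 31, 32, 35]
Append remaining from right: [36]. Merged: [6, 9, 11, 25, 26, 27, 30, 31, 32, 35, 36]

Final merged array: [6, 9, 11, 25, 26, 27, 30, 31, 32, 35, 36]
Total comparisons: 10

The merged array is [6, 9, 11, 25, 26, 27, 30, 31, 32, 35, 36], requiring 10 comparisons. The merge step runs in O(n) time where n is the total number of elements.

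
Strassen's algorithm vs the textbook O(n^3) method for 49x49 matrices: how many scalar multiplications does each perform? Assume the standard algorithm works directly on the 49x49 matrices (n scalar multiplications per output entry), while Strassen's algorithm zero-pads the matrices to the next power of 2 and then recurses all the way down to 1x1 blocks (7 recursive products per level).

Matrix multiplication for 49x49 matrices:

Strassen's algorithm requires power-of-2 dimensions. Pad 49x49 to 64x64 (next power of 2).

Standard algorithm: 49^3 = 117649 multiplications
Strassen's algorithm: 7^(log2(64)) = 7^6 = 117649 multiplications
Savings: 117649 - 117649 = 0 multiplications

Standard: 117649 multiplications (49^3). Strassen: 117649 multiplications (7^6, after padding to 64x64). Strassen reduces 8 recursive multiplications to 7 at each level.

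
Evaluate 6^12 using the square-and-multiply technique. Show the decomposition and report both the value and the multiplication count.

Computing 6^12 by squaring (build up from 6^1; each line after the first costs one multiplication):

6^1 = 6
6^2 = (6^1)^2 = 6^2 = 36
6^3 = 6 * 6^2 = 6 * 36 = 216
6^6 = (6^3)^2 = 216^2 = 46656
6^12 = (6^6)^2 = 46656^2 = 2176782336

Result: 2176782336
Multiplications needed: 4 (4 lines after 6^1)

6^12 = 2176782336. Using exponentiation by squaring, this requires 4 multiplications. The key idea: if the exponent is even, square the half-power; if odd, multiply by the base once.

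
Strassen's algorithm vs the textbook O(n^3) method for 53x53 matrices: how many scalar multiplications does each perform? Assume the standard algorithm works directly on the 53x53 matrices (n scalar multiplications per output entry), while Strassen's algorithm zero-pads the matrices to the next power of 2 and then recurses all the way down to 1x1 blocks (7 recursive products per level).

Matrix multiplication for 53x53 matrices:

Strassen's algorithm requires power-of-2 dimensions. Pad 53x53 to 64x64 (next power of 2).

Standard algorithm: 53^3 = 148877 multiplications
Strassen's algorithm: 7^(log2(64)) = 7^6 = 117649 multiplications
Savings: 148877 - 117649 = 31228 multiplications

Standard: 148877 multiplications (53^3). Strassen: 117649 multiplications (7^6, after padding to 64x64). Strassen reduces 8 recursive multiplications to 7 at each level.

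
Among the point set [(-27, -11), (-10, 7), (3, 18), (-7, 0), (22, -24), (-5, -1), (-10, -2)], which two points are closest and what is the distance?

Computing all pairwise distances among 7 points:

d((-27, -11), (-10, 7)) = 24.7588
d((-27, -11), (3, 18)) = 41.7253
d((-27, -11), (-7, 0)) = 22.8254
d((-27, -11), (22, -24)) = 50.6952
d((-27, -11), (-5, -1)) = 24.1661
d((-27, -11), (-10, -2)) = 19.2354
d((-10, 7), (3, 18)) = 17.0294
d((-10, 7), (-7, 0)) = 7.6158
d((-10, 7), (22, -24)) = 44.5533
d((-10, 7), (-5, -1)) = 9.434
d((-10, 7), (-10, -2)) = 9.0
d((3, 18), (-7, 0)) = 20.5913
d((3, 18), (22, -24)) = 46.0977
d((3, 18), (-5, -1)) = 20.6155
d((3, 18), (-10, -2)) = 23.8537
d((-7, 0), (22, -24)) = 37.6431
d((-7, 0), (-5, -1)) = 2.2361 <-- minimum
d((-7, 0), (-10, -2)) = 3.6056
d((22, -24), (-5, -1)) = 35.4683
d((22, -24), (-10, -2)) = 38.833
d((-5, -1), (-10, -2)) = 5.099

Closest pair: (-7, 0) and (-5, -1) with distance 2.2361

The closest pair is (-7, 0) and (-5, -1) with Euclidean distance 2.2361. For 7 points, brute-force pairwise comparison is shown above. For large n, the divide-and-conquer algorithm (sort by x, recurse on halves, check the dividing strip) achieves O(n log n).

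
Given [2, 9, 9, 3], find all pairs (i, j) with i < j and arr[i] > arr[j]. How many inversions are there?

Finding inversions in [2, 9, 9, 3]:

(1, 3): arr[1]=9 > arr[3]=3
(2, 3): arr[2]=9 > arr[3]=3

Total inversions: 2

The array has 2 inversion(s): (1,3), (2,3). Each pair (i,j) satisfies i < j and arr[i] > arr[j].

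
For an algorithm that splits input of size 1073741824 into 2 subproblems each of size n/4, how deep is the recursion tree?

For divide and conquer with division factor 4:

Problem sizes at each level:
Level 0: 1073741824
Level 1: 268435456
Level 2: 67108864
Level 3: 16777216
Level 4: 4194304
Level 5: 1048576
Level 6: 262144
Level 7: 65536
Level 8: 16384
Level 9: 4096
Level 10: 1024
Level 11: 256
Level 12: 64
Level 13: 16
Level 14: 4
Level 15: 1

The root is level 0 and the size-1 base case is level 15 (the tree spans levels 0 through 15, i.e. 16 levels counting the root), so the depth is the number of divisions: log_4(1073741824) = 15

The recursion tree depth is log_4(1073741824) = 15. At each level, the problem size is divided by 4, so it takes 15 divisions to reduce to a base case of size 1. The algorithm makes 2 recursive calls at each level.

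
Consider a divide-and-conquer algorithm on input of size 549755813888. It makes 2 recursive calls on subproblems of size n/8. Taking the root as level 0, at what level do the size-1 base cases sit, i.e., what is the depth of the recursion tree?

For divide and conquer with division factor 8:

Problem sizes at each level:
Level 0: 549755813888
Level 1: 68719476736
Level 2: 8589934592
Level 3: 1073741824
Level 4: 134217728
Level 5: 16777216
Level 6: 2097152
Level 7: 262144
Level 8: 32768
Level 9: 4096
Level 10: 512
Level 11: 64
Level 12: 8
Level 13: 1

The root is level 0 and the size-1 base case is level 13 (the tree spans levels 0 through 13, i.e. 14 levels counting the root), so the depth is the number of divisions: log_8(549755813888) = 13

The recursion tree depth is log_8(549755813888) = 13. At each level, the problem size is divided by 8, so it takes 13 divisions to reduce to a base case of size 1. The algorithm makes 2 recursive calls at each level.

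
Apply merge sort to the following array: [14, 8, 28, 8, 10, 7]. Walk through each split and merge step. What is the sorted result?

Merge sort trace:

Split: [14, 8, 28, 8, 10, 7] -> [14, 8, 28] and [8, 10, 7]
  Split: [14, 8, 28] -> [14] and [8, 28]
    Split: [8, 28] -> [8] and [28]
    Merge: [8] + [28] -> [8, 28]
  Merge: [14] + [8, 28] -> [8, 14, 28]
  Split: [8, 10, 7] -> [8] and [10, 7]
    Split: [10, 7] -> [10] and [7]
    Merge: [10] + [7] -> [7, 10]
  Merge: [8] + [7, 10] -> [7, 8, 10]
Merge: [8, 14, 28] + [7, 8, 10] -> [7, 8, 8, 10, 14, 28]

Final sorted array: [7, 8, 8, 10, 14, 28]

The merge sort proceeds by recursively splitting the array and merging sorted halves.
After all merges, the sorted array is [7, 8, 8, 10, 14, 28].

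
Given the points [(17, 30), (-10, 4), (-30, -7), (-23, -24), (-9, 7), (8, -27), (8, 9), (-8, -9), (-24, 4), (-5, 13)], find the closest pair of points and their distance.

Computing all pairwise distances among 10 points:

d((17, 30), (-10, 4)) = 37.4833
d((17, 30), (-30, -7)) = 59.8164
d((17, 30), (-23, -24)) = 67.2012
d((17, 30), (-9, 7)) = 34.7131
d((17, 30), (8, -27)) = 57.7062
d((17, 30), (8, 9)) = 22.8473
d((17, 30), (-8, -9)) = 46.3249
d((17, 30), (-24, 4)) = 48.5489
d((17, 30), (-5, 13)) = 27.8029
d((-10, 4), (-30, -7)) = 22.8254
d((-10, 4), (-23, -24)) = 30.8707
d((-10, 4), (-9, 7)) = 3.1623 <-- minimum
d((-10, 4), (8, -27)) = 35.8469
d((-10, 4), (8, 9)) = 18.6815
d((-10, 4), (-8, -9)) = 13.1529
d((-10, 4), (-24, 4)) = 14.0
d((-10, 4), (-5, 13)) = 10.2956
d((-30, -7), (-23, -24)) = 18.3848
d((-30, -7), (-9, 7)) = 25.2389
d((-30, -7), (8, -27)) = 42.9418
d((-30, -7), (8, 9)) = 41.2311
d((-30, -7), (-8, -9)) = 22.0907
d((-30, -7), (-24, 4)) = 12.53
d((-30, -7), (-5, 13)) = 32.0156
d((-23, -24), (-9, 7)) = 34.0147
d((-23, -24), (8, -27)) = 31.1448
d((-23, -24), (8, 9)) = 45.2769
d((-23, -24), (-8, -9)) = 21.2132
d((-23, -24), (-24, 4)) = 28.0179
d((-23, -24), (-5, 13)) = 41.1461
d((-9, 7), (8, -27)) = 38.0132
d((-9, 7), (8, 9)) = 17.1172
d((-9, 7), (-8, -9)) = 16.0312
d((-9, 7), (-24, 4)) = 15.2971
d((-9, 7), (-5, 13)) = 7.2111
d((8, -27), (8, 9)) = 36.0
d((8, -27), (-8, -9)) = 24.0832
d((8, -27), (-24, 4)) = 44.5533
d((8, -27), (-5, 13)) = 42.0595
d((8, 9), (-8, -9)) = 24.0832
d((8, 9), (-24, 4)) = 32.3883
d((8, 9), (-5, 13)) = 13.6015
d((-8, -9), (-24, 4)) = 20.6155
d((-8, -9), (-5, 13)) = 22.2036
d((-24, 4), (-5, 13)) = 21.0238

Closest pair: (-10, 4) and (-9, 7) with distance 3.1623

The closest pair is (-10, 4) and (-9, 7) with Euclidean distance 3.1623. For 10 points, brute-force pairwise comparison is shown above. For large n, the divide-and-conquer algorithm (sort by x, recurse on halves, check the dividing strip) achieves O(n log n).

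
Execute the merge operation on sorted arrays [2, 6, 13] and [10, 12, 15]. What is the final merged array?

Merging process:

Compare 2 vs 10: take 2 from left. Merged: [2]
Compare 6 vs 10: take 6 from left. Merged: [2, 6]
Compare 13 vs 10: take 10 from right. Merged: [2, 6, 10]
Compare 13 vs 12: take 12 from right. Merged: [2, 6, 10, 12]
Compare 13 vs 15: take 13 from left. Merged: [2, 6, 10, 12, 13]
Append remaining from right: [15]. Merged: [2, 6, 10, 12, 13, 15]

Final merged array: [2, 6, 10, 12, 13, 15]
Total comparisons: 5

The merged array is [2, 6, 10, 12, 13, 15], requiring 5 comparisons. The merge step runs in O(n) time where n is the total number of elements.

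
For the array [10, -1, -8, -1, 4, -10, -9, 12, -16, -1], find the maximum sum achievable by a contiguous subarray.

Using Kadane's algorithm on [10, -1, -8, -1, 4, -10, -9, 12, -16, -1]:

Scanning through the array:
Position 1 (value -1): max_ending_here = 9, max_so_far = 10
Position 2 (value -8): max_ending_here = 1, max_so_far = 10
Position 3 (value -1): max_ending_here = 0, max_so_far = 10
Position 4 (value 4): max_ending_here = 4, max_so_far = 10
Position 5 (value -10): max_ending_here = -6, max_so_far = 10
Position 6 (value -9): max_ending_here = -9, max_so_far = 10
Position 7 (value 12): max_ending_here = 12, max_so_far = 12
Position 8 (value -16): max_ending_here = -4, max_so_far = 12
Position 9 (value -1): max_ending_here = -1, max_so_far = 12

Maximum subarray: [12]
Maximum sum: 12

The maximum subarray is [12] with sum 12. This subarray runs from index 7 to index 7.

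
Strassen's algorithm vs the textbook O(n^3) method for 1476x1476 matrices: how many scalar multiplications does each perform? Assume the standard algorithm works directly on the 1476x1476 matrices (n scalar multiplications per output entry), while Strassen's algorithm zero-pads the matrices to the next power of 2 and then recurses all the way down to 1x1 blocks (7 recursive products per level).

Matrix multiplication for 1476x1476 matrices:

Strassen's algorithm requires power-of-2 dimensions. Pad 1476x1476 to 2048x2048 (next power of 2).

Standard algorithm: 1476^3 = 3215578176 multiplications
Strassen's algorithm: 7^(log2(2048)) = 7^11 = 1977326743 multiplications
Savings: 3215578176 - 1977326743 = 1238251433 multiplications

Standard: 3215578176 multiplications (1476^3). Strassen: 1977326743 multiplications (7^11, after padding to 2048x2048). Strassen reduces 8 recursive multiplications to 7 at each level.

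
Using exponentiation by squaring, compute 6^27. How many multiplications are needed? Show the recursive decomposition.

Computing 6^27 by squaring (build up from 6^1; each line after the first costs one multiplication):

6^1 = 6
6^2 = (6^1)^2 = 6^2 = 36
6^3 = 6 * 6^2 = 6 * 36 = 216
6^6 = (6^3)^2 = 216^2 = 46656
6^12 = (6^6)^2 = 46656^2 = 2176782336
6^13 = 6 * 6^12 = 6 * 2176782336 = 13060694016
6^26 = (6^13)^2 = 13060694016^2 = 170581728179578208256
6^27 = 6 * 6^26 = 6 * 170581728179578208256 = 1023490369077469249536

Result: 1023490369077469249536
Multiplications needed: 7 (7 lines after 6^1)

6^27 = 1023490369077469249536. Using exponentiation by squaring, this requires 7 multiplications. The key idea: if the exponent is even, square the half-power; if odd, multiply by the base once.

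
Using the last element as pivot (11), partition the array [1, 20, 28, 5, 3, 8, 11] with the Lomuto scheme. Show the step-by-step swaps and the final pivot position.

Lomuto partition with pivot = 11:

Initial array: [1, 20, 28, 5, 3, 8, 11]

arr[0]=1 <= 11: swap with position 0, array becomes [1, 20, 28, 5, 3, 8, 11]
arr[1]=20 > 11: no swap
arr[2]=28 > 11: no swap
arr[3]=5 <= 11: swap with position 1, array becomes [1, 5, 28, 20, 3, 8, 11]
arr[4]=3 <= 11: swap with position 2, array becomes [1, 5, 3, 20, 28, 8, 11]
arr[5]=8 <= 11: swap with position 3, array becomes [1, 5, 3, 8, 28, 20, 11]

Place pivot at position 4: [1, 5, 3, 8, 11, 20, 28]
Pivot position: 4

After partitioning with pivot 11, the array becomes [1, 5, 3, 8, 11, 20, 28]. The pivot is placed at index 4. All elements to the left of the pivot are <= 11, and all elements to the right are > 11.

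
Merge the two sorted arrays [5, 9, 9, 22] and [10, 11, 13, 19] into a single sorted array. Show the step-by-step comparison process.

Merging process:

Compare 5 vs 10: take 5 from left. Merged: [5]
Compare 9 vs 10: take 9 from left. Merged: [5, 9]
Compare 9 vs 10: take 9 from left. Merged: [5, 9, 9]
Compare 22 vs 10: take 10 from right. Merged: [5, 9, 9, 10]
Compare 22 vs 11: take 11 from right. Merged: [5, 9, 9, 10, 11]
Compare 22 vs 13: take 13 from right. Merged: [5, 9, 9, 10, 11, 13]
Compare 22 vs 19: take 19 from right. Merged: [5, 9, 9, 10, 11, 13, 19]
Append remaining from left: [22]. Merged: [5, 9, 9, 10, 11, 13, 19, 22]

Final merged array: [5, 9, 9, 10, 11, 13, 19, 22]
Total comparisons: 7

The merged array is [5, 9, 9, 10, 11, 13, 19, 22], requiring 7 comparisons. The merge step runs in O(n) time where n is the total number of elements.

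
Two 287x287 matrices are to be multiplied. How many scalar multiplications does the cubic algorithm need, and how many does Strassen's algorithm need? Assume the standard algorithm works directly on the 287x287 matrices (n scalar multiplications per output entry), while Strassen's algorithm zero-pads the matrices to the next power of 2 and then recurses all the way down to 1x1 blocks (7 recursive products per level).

Matrix multiplication for 287x287 matrices:

Strassen's algorithm requires power-of-2 dimensions. Pad 287x287 to 512x512 (next power of 2).

Standard algorithm: 287^3 = 23639903 multiplications
Strassen's algorithm: 7^(log2(512)) = 7^9 = 40353607 multiplications
Difference: 23639903 - 40353607 = -16713704 (Strassen uses MORE here due to padding overhead — for small or just-over-power-of-2 n, padding can outweigh the per-level savings)

Standard: 23639903 multiplications (287^3). Strassen: 40353607 multiplications (7^9, after padding to 512x512). Strassen reduces 8 recursive multiplications to 7 at each level.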